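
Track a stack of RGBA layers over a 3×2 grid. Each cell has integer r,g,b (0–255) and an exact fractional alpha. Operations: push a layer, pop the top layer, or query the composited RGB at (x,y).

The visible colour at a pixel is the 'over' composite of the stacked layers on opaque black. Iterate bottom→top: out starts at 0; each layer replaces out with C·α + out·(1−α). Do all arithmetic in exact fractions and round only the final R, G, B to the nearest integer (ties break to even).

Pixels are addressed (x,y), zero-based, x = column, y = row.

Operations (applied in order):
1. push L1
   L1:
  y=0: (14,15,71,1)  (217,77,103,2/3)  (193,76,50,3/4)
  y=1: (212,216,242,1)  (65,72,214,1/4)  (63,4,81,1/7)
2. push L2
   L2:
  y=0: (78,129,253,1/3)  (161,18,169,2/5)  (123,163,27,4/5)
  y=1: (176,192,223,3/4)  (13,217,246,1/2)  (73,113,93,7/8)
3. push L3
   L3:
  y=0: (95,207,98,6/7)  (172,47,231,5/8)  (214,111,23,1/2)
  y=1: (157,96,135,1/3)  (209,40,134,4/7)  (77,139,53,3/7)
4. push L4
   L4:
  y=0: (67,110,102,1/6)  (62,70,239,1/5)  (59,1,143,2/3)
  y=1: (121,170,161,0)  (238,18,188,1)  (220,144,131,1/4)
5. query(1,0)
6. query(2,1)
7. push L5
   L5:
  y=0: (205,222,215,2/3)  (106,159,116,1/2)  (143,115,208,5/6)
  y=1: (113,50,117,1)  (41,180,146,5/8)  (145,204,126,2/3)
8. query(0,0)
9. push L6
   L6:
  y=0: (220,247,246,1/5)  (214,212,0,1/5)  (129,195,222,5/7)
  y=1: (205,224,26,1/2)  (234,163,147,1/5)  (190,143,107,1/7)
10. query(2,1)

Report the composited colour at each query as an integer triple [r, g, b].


(1,0) stack=L1,L2,L3,L4; from [0,0,0]:
after L1 α=2/3: [434/3, 154/3, 206/3]
after L2 α=2/5: [756/5, 38, 544/5]
after L3 α=5/8: [821/5, 349/8, 7407/40]
after L4 α=1/5: [3594/25, 489/10, 9797/50]
rounded: [144, 49, 196]

(2,1) stack=L1,L2,L3,L4; from [0,0,0]:
L1 α=1/7: [9, 4/7, 81/7]
L2 α=7/8: [65, 5541/56, 2319/28]
L3 α=3/7: [491/7, 11379/98, 3432/49]
L4 α=1/4: [3013/28, 48249/392, 16715/196]
= [108, 123, 85]

query (0,0) [L1,L2,L3,L4,L5] — begin 0,0,0
+L1 (α=1) → [14, 15, 71]
+L2 (α=1/3) → [106/3, 53, 395/3]
+L3 (α=6/7) → [1816/21, 185, 2159/21]
+L4 (α=1/6) → [10487/126, 345/2, 12937/126]
+L5 (α=2/3) → [62147/378, 411/2, 67117/378]
→ [164, 206, 178]

at x=2,y=1 over L1,L2,L3,L4,L5,L6:
L1 α=1/7: [9, 4/7, 81/7]
L2 α=7/8: [65, 5541/56, 2319/28]
L3 α=3/7: [491/7, 11379/98, 3432/49]
L4 α=1/4: [3013/28, 48249/392, 16715/196]
L5 α=2/3: [3711/28, 69395/392, 66107/588]
L6 α=1/7: [13793/98, 236213/1372, 76593/686]
= [141, 172, 112]


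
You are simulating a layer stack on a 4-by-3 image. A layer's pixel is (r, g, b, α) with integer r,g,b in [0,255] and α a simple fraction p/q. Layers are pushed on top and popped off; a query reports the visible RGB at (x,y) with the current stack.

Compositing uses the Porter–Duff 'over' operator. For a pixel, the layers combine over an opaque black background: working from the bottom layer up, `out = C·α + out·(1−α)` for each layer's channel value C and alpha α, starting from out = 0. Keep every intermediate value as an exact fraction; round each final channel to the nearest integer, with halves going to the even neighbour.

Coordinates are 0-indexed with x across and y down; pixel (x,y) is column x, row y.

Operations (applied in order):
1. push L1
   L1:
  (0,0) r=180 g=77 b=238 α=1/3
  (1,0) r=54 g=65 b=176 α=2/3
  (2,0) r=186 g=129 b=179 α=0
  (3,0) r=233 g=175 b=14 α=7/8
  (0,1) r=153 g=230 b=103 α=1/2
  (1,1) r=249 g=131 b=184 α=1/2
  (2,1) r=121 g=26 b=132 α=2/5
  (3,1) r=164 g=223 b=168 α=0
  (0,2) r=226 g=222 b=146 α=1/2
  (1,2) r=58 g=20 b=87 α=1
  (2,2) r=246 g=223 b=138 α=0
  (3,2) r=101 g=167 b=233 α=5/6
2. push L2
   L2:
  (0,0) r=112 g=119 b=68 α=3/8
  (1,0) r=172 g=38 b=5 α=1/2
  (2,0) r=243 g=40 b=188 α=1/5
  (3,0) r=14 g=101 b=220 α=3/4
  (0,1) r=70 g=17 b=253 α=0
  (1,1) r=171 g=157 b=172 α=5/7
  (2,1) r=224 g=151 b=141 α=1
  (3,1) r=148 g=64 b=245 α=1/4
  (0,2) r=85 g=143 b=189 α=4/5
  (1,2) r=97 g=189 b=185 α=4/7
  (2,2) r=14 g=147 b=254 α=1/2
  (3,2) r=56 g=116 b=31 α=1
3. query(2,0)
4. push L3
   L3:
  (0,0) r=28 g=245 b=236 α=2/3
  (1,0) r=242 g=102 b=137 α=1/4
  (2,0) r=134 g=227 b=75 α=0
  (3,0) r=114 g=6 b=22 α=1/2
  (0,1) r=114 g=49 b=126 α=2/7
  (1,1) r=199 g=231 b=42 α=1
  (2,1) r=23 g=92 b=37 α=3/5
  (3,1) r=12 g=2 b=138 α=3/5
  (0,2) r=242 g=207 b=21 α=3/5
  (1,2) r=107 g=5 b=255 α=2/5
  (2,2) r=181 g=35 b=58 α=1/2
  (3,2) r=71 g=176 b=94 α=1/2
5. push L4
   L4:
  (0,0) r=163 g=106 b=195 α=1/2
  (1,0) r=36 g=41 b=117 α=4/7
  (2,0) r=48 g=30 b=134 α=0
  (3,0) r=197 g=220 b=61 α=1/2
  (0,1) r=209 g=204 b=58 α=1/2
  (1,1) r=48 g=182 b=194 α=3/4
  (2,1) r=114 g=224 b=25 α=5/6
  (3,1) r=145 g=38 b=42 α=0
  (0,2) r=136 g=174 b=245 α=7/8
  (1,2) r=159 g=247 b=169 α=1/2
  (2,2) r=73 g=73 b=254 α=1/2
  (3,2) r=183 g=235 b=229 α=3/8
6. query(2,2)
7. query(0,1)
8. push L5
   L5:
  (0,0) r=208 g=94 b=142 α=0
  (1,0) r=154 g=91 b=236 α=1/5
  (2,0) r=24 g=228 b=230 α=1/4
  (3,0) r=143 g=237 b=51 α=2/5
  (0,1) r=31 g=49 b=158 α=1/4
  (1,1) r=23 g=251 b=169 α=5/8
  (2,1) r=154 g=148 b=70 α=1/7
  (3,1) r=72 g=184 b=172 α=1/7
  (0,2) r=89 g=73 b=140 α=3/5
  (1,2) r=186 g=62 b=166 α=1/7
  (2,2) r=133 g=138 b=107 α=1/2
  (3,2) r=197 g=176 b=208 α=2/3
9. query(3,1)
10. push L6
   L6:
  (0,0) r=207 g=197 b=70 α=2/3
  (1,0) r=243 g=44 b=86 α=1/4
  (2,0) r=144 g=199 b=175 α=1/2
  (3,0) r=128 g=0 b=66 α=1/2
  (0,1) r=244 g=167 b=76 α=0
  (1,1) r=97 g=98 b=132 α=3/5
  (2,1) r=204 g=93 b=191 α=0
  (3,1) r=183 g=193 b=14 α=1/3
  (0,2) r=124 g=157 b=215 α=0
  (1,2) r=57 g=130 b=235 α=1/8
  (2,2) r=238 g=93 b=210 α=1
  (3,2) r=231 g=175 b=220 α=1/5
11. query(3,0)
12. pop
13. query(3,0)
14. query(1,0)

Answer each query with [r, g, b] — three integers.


at x=2,y=0 over L1,L2:
L1 α=0: [0, 0, 0]
L2 α=1/5: [243/5, 8, 188/5]
rounded: [49, 8, 38]

(2,2) stack=L1,L2,L3,L4; from [0,0,0]:
L1 α=0: [0, 0, 0]
L2 α=1/2: [7, 147/2, 127]
L3 α=1/2: [94, 217/4, 185/2]
L4 α=1/2: [167/2, 509/8, 693/4]
rounded: [84, 64, 173]

query (0,1) [L1,L2,L3,L4] — begin 0,0,0
L1 α=1/2: [153/2, 115, 103/2]
L2 α=0: [153/2, 115, 103/2]
L3 α=2/7: [1221/14, 673/7, 1019/14]
L4 α=1/2: [4147/28, 2101/14, 1831/28]
= [148, 150, 65]

query (3,1) [L1,L2,L3,L4,L5] — begin 0,0,0
after L1 α=0: [0, 0, 0]
after L2 α=1/4: [37, 16, 245/4]
after L3 α=3/5: [22, 38/5, 1073/10]
after L4 α=0: [22, 38/5, 1073/10]
after L5 α=1/7: [204/7, 164/5, 4079/35]
= [29, 33, 117]

query (3,0) [L1,L2,L3,L4,L5,L6] — begin 0,0,0
L1 α=7/8: [1631/8, 1225/8, 49/4]
L2 α=3/4: [1967/32, 3649/32, 2689/16]
L3 α=1/2: [5615/64, 3841/64, 3041/32]
L4 α=1/2: [18223/128, 17921/128, 4993/64]
L5 α=2/5: [91277/640, 22887/128, 21507/320]
L6 α=1/2: [173197/1280, 22887/256, 42627/640]
= [135, 89, 67]

query (3,0) [L1,L2,L3,L4,L5] — begin 0,0,0
after L1 α=7/8: [1631/8, 1225/8, 49/4]
after L2 α=3/4: [1967/32, 3649/32, 2689/16]
after L3 α=1/2: [5615/64, 3841/64, 3041/32]
after L4 α=1/2: [18223/128, 17921/128, 4993/64]
after L5 α=2/5: [91277/640, 22887/128, 21507/320]
→ [143, 179, 67]

query (1,0) [L1,L2,L3,L4,L5] — begin 0,0,0
after L1 α=2/3: [36, 130/3, 352/3]
after L2 α=1/2: [104, 122/3, 367/6]
after L3 α=1/4: [277/2, 56, 641/8]
after L4 α=4/7: [1119/14, 332/7, 5667/56]
after L5 α=1/5: [3316/35, 393/7, 8971/70]
= [95, 56, 128]


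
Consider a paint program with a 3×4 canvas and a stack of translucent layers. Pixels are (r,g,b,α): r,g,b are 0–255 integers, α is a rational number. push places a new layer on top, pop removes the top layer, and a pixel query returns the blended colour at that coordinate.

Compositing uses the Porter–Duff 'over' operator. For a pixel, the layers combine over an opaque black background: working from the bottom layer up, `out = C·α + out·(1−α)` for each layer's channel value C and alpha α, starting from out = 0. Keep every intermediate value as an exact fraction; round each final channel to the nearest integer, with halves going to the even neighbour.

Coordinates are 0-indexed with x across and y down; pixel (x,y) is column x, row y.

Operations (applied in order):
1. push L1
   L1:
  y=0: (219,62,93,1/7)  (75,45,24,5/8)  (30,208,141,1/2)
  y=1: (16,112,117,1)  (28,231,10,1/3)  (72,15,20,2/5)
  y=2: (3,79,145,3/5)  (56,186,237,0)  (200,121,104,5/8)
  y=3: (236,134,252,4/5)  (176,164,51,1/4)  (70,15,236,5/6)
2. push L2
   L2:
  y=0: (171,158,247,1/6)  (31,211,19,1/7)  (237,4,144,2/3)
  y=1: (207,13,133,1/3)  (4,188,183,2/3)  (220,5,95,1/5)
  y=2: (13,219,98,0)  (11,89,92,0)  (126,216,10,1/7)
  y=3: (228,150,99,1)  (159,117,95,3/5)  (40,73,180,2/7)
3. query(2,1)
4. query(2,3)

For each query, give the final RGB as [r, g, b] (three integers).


(2,1) stack=L1,L2; from [0,0,0]:
L1 α=2/5: [144/5, 6, 8]
L2 α=1/5: [1676/25, 29/5, 127/5]
= [67, 6, 25]

query (2,3) [L1,L2] — begin 0,0,0
after L1 α=5/6: [175/3, 25/2, 590/3]
after L2 α=2/7: [1115/21, 417/14, 4030/21]
= [53, 30, 192]


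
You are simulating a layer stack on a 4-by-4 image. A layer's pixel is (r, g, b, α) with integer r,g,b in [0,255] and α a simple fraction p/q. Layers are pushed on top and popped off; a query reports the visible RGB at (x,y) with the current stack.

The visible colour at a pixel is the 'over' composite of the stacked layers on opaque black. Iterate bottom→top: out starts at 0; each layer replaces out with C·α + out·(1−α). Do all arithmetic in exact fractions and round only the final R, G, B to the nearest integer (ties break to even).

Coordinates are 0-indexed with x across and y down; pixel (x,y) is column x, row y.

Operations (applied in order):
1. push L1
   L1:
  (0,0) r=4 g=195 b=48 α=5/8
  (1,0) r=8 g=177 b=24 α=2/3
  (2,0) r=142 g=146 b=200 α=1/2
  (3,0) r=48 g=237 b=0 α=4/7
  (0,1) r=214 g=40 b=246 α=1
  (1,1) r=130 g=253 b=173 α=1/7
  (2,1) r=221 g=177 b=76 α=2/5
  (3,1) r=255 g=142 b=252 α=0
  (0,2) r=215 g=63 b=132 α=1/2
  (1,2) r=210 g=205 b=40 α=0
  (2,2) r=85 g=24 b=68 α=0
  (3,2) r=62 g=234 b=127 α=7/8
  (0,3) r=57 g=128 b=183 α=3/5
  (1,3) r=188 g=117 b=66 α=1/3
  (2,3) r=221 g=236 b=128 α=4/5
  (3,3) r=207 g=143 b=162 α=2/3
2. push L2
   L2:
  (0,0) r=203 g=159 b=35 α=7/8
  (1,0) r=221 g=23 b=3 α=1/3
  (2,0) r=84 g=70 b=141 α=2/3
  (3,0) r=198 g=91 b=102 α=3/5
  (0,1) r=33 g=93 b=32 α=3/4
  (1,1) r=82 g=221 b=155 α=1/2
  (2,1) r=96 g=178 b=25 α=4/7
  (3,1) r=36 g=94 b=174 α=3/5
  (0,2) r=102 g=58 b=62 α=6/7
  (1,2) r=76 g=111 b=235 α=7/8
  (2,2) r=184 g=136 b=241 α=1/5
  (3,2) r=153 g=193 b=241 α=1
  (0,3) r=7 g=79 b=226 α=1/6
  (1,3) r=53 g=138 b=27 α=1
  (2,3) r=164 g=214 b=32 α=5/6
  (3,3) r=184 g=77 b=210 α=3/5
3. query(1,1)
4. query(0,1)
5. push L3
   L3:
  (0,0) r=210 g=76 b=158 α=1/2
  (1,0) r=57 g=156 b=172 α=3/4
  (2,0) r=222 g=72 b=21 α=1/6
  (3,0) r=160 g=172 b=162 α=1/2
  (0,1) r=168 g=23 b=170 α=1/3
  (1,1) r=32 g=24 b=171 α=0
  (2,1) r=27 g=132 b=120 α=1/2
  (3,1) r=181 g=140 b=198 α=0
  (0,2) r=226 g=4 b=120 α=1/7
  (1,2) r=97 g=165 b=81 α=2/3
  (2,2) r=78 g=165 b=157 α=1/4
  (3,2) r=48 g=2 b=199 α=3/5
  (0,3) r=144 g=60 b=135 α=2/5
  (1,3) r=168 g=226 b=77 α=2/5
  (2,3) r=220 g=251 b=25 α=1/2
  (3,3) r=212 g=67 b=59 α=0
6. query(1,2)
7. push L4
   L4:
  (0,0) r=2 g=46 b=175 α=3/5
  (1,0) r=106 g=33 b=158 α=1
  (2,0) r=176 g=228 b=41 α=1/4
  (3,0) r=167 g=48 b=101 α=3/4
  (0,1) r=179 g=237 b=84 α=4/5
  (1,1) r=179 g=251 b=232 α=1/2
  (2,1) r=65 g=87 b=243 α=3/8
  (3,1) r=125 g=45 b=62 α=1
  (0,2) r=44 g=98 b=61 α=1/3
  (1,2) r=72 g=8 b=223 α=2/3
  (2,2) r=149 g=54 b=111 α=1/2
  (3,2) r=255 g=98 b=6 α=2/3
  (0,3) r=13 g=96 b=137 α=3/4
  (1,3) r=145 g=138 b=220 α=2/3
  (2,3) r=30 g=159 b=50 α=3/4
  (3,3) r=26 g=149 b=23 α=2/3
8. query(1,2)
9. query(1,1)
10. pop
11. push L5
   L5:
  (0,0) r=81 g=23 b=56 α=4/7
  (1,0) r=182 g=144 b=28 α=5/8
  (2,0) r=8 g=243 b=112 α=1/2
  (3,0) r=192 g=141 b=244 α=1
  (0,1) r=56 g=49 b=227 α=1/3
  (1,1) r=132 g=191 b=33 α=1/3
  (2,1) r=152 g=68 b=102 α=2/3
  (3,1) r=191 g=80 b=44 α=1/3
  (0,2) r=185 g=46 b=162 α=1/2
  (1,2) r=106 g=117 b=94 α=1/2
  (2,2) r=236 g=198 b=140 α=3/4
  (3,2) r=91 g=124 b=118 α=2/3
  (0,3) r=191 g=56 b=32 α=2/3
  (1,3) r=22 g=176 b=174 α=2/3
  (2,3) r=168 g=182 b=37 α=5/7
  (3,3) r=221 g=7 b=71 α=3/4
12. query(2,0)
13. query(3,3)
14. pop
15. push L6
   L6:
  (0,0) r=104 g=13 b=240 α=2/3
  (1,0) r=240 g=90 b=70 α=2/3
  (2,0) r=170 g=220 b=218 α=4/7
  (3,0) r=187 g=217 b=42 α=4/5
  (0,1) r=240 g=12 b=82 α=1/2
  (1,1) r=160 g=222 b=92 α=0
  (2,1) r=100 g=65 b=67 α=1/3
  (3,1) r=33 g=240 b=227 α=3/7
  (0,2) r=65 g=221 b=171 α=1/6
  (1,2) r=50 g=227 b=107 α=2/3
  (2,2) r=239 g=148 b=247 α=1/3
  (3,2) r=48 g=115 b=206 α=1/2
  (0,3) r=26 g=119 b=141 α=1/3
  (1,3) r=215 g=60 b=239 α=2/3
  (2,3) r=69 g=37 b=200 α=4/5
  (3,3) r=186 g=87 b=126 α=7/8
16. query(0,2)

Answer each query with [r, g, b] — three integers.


query (1,1) [L1,L2] — begin 0,0,0
after L1 α=1/7: [130/7, 253/7, 173/7]
after L2 α=1/2: [352/7, 900/7, 629/7]
rounded: [50, 129, 90]

(0,1) stack=L1,L2; from [0,0,0]:
L1 α=1: [214, 40, 246]
L2 α=3/4: [313/4, 319/4, 171/2]
rounded: [78, 80, 86]

query (1,2) [L1,L2,L3] — begin 0,0,0
L1 α=0: [0, 0, 0]
L2 α=7/8: [133/2, 777/8, 1645/8]
L3 α=2/3: [521/6, 1139/8, 2941/24]
rounded: [87, 142, 123]

query (1,2) [L1,L2,L3,L4] — begin 0,0,0
after L1 α=0: [0, 0, 0]
after L2 α=7/8: [133/2, 777/8, 1645/8]
after L3 α=2/3: [521/6, 1139/8, 2941/24]
after L4 α=2/3: [1385/18, 1267/24, 13645/72]
rounded: [77, 53, 190]

query (1,1) [L1,L2,L3,L4] — begin 0,0,0
after L1 α=1/7: [130/7, 253/7, 173/7]
after L2 α=1/2: [352/7, 900/7, 629/7]
after L3 α=0: [352/7, 900/7, 629/7]
after L4 α=1/2: [1605/14, 2657/14, 2253/14]
→ [115, 190, 161]

query (2,0) [L1,L2,L3,L5] — begin 0,0,0
after L1 α=1/2: [71, 73, 100]
after L2 α=2/3: [239/3, 71, 382/3]
after L3 α=1/6: [1861/18, 427/6, 1973/18]
after L5 α=1/2: [2005/36, 1885/12, 3989/36]
rounded: [56, 157, 111]

query (3,3) [L1,L2,L3,L5] — begin 0,0,0
+L1 (α=2/3) → [138, 286/3, 108]
+L2 (α=3/5) → [828/5, 253/3, 846/5]
+L3 (α=0) → [828/5, 253/3, 846/5]
+L5 (α=3/4) → [4143/20, 79/3, 1911/20]
→ [207, 26, 96]

query (0,2) [L1,L2,L3,L6] — begin 0,0,0
after L1 α=1/2: [215/2, 63/2, 66]
after L2 α=6/7: [1439/14, 759/14, 438/7]
after L3 α=1/7: [5899/49, 2305/49, 3468/49]
after L6 α=1/6: [16340/147, 11177/147, 8573/98]
→ [111, 76, 87]


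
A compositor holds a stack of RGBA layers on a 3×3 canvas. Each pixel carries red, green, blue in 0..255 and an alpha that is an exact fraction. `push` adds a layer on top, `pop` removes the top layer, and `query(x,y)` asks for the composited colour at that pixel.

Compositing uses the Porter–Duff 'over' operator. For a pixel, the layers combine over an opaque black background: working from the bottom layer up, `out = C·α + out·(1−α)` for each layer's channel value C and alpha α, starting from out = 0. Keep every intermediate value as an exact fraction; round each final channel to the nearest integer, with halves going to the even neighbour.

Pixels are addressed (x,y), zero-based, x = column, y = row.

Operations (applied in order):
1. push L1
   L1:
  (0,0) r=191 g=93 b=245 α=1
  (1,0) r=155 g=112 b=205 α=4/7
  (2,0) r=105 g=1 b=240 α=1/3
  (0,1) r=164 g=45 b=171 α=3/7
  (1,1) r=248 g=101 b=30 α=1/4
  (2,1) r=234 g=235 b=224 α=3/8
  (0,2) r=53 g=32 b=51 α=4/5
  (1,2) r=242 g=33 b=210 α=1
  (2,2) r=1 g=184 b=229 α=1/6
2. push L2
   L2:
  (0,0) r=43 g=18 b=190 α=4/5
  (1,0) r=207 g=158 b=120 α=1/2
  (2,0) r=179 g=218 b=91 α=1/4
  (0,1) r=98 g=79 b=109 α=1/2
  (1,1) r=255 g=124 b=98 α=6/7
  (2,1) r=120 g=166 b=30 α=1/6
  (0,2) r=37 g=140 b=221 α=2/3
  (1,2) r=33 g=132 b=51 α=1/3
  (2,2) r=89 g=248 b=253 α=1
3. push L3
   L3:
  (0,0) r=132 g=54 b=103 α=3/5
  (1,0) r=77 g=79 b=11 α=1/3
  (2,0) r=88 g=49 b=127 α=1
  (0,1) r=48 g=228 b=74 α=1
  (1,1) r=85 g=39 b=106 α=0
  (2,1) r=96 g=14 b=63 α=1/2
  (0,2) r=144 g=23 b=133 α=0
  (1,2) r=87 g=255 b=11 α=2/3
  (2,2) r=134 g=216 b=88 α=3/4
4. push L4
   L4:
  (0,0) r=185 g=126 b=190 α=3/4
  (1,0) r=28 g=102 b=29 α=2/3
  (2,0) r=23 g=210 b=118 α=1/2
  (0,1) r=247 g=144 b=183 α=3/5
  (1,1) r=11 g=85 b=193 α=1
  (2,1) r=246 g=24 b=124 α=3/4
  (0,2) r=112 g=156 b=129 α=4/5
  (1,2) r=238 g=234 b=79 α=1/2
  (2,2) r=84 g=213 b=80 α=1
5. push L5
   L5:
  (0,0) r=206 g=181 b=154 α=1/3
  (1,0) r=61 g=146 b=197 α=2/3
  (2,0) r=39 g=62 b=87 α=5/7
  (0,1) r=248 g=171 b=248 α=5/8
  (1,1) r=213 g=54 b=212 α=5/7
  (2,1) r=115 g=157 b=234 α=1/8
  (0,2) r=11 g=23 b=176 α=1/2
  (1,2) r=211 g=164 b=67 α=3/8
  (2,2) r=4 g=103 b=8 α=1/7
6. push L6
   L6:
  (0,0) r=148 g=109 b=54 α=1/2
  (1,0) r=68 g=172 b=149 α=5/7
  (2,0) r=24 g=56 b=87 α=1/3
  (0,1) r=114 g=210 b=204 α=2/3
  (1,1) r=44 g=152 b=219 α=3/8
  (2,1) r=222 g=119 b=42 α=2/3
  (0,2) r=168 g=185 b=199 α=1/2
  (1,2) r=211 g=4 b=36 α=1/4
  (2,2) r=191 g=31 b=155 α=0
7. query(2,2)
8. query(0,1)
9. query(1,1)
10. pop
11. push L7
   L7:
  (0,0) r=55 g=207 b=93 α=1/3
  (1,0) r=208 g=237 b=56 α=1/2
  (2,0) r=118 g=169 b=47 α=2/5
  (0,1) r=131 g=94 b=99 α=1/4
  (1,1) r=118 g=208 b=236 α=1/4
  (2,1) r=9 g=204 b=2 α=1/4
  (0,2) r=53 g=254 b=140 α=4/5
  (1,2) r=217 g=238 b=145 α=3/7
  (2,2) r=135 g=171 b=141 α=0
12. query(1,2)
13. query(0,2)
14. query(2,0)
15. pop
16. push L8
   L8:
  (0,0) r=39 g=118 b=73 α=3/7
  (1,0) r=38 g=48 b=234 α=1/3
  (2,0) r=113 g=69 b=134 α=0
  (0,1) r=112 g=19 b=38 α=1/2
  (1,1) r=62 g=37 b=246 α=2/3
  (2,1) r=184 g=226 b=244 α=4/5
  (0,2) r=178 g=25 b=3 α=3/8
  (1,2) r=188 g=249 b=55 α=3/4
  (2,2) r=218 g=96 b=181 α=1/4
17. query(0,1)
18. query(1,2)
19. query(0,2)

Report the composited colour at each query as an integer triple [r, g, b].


at x=2,y=2 over L1,L2,L3,L4,L5,L6:
+L1 (α=1/6) → [1/6, 92/3, 229/6]
+L2 (α=1) → [89, 248, 253]
+L3 (α=3/4) → [491/4, 224, 517/4]
+L4 (α=1) → [84, 213, 80]
+L5 (α=1/7) → [508/7, 1381/7, 488/7]
+L6 (α=0) → [508/7, 1381/7, 488/7]
rounded: [73, 197, 70]

(0,1) stack=L1,L2,L3,L4,L5,L6; from [0,0,0]:
+L1 (α=3/7) → [492/7, 135/7, 513/7]
+L2 (α=1/2) → [589/7, 344/7, 638/7]
+L3 (α=1) → [48, 228, 74]
+L4 (α=3/5) → [837/5, 888/5, 697/5]
+L5 (α=5/8) → [8711/40, 6939/40, 8291/40]
+L6 (α=2/3) → [17831/120, 7913/40, 24611/120]
rounded: [149, 198, 205]

(1,1) stack=L1,L2,L3,L4,L5,L6; from [0,0,0]:
+L1 (α=1/4) → [62, 101/4, 15/2]
+L2 (α=6/7) → [1592/7, 3077/28, 1191/14]
+L3 (α=0) → [1592/7, 3077/28, 1191/14]
+L4 (α=1) → [11, 85, 193]
+L5 (α=5/7) → [1087/7, 440/7, 1446/7]
+L6 (α=3/8) → [6359/56, 674/7, 11829/56]
→ [114, 96, 211]

at x=1,y=2 over L1,L2,L3,L4,L5,L7:
after L1 α=1: [242, 33, 210]
after L2 α=1/3: [517/3, 66, 157]
after L3 α=2/3: [1039/9, 192, 179/3]
after L4 α=1/2: [3181/18, 213, 208/3]
after L5 α=3/8: [27299/144, 1557/8, 1643/24]
after L7 α=3/7: [50735/252, 2985/14, 4253/42]
→ [201, 213, 101]

query (0,2) [L1,L2,L3,L4,L5,L7] — begin 0,0,0
+L1 (α=4/5) → [212/5, 128/5, 204/5]
+L2 (α=2/3) → [194/5, 1528/15, 2414/15]
+L3 (α=0) → [194/5, 1528/15, 2414/15]
+L4 (α=4/5) → [2434/25, 10888/75, 10154/75]
+L5 (α=1/2) → [2709/50, 12613/150, 11677/75]
+L7 (α=4/5) → [13309/250, 165013/750, 53677/375]
→ [53, 220, 143]

(2,0) stack=L1,L2,L3,L4,L5,L7; from [0,0,0]:
L1 α=1/3: [35, 1/3, 80]
L2 α=1/4: [71, 219/4, 331/4]
L3 α=1: [88, 49, 127]
L4 α=1/2: [111/2, 259/2, 245/2]
L5 α=5/7: [306/7, 569/7, 680/7]
L7 α=2/5: [514/7, 4073/35, 2698/35]
= [73, 116, 77]

(0,1) stack=L1,L2,L3,L4,L5,L8; from [0,0,0]:
L1 α=3/7: [492/7, 135/7, 513/7]
L2 α=1/2: [589/7, 344/7, 638/7]
L3 α=1: [48, 228, 74]
L4 α=3/5: [837/5, 888/5, 697/5]
L5 α=5/8: [8711/40, 6939/40, 8291/40]
L8 α=1/2: [13191/80, 7699/80, 9811/80]
= [165, 96, 123]

at x=1,y=2 over L1,L2,L3,L4,L5,L8:
+L1 (α=1) → [242, 33, 210]
+L2 (α=1/3) → [517/3, 66, 157]
+L3 (α=2/3) → [1039/9, 192, 179/3]
+L4 (α=1/2) → [3181/18, 213, 208/3]
+L5 (α=3/8) → [27299/144, 1557/8, 1643/24]
+L8 (α=3/4) → [108515/576, 7533/32, 5603/96]
rounded: [188, 235, 58]

at x=0,y=2 over L1,L2,L3,L4,L5,L8:
after L1 α=4/5: [212/5, 128/5, 204/5]
after L2 α=2/3: [194/5, 1528/15, 2414/15]
after L3 α=0: [194/5, 1528/15, 2414/15]
after L4 α=4/5: [2434/25, 10888/75, 10154/75]
after L5 α=1/2: [2709/50, 12613/150, 11677/75]
after L8 α=3/8: [8049/80, 14863/240, 2953/30]
→ [101, 62, 98]


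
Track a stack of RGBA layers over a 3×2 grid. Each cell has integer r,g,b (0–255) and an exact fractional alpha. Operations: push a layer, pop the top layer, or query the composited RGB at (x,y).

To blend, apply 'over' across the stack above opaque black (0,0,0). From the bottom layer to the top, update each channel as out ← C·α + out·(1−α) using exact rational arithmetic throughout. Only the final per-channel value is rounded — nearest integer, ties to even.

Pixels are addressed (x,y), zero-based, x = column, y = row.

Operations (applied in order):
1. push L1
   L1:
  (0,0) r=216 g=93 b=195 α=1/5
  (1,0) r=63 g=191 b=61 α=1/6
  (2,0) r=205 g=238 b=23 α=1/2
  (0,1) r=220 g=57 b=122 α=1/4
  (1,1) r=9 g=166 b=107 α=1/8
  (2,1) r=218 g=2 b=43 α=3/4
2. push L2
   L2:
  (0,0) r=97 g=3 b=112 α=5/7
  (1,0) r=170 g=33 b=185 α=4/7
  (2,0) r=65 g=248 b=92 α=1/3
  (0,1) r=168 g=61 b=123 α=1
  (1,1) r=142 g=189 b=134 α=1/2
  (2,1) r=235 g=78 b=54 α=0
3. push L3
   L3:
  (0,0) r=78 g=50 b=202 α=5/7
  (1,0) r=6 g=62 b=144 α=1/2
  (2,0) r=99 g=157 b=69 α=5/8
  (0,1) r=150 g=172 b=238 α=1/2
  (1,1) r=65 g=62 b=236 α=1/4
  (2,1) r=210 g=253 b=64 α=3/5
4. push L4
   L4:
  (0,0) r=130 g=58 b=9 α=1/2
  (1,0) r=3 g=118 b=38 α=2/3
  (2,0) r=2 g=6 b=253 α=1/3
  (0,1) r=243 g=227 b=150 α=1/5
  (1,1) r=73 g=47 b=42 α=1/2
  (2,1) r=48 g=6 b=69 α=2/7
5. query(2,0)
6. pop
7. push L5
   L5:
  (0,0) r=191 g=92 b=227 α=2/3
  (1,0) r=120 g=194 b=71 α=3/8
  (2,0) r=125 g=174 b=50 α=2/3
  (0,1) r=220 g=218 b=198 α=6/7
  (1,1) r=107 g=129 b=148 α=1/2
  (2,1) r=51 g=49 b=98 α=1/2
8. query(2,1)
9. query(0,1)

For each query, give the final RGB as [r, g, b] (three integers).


(2,0) stack=L1,L2,L3,L4; from [0,0,0]:
L1 α=1/2: [205/2, 119, 23/2]
L2 α=1/3: [90, 162, 115/3]
L3 α=5/8: [765/8, 1271/8, 115/2]
L4 α=1/3: [773/12, 1295/12, 368/3]
→ [64, 108, 123]

query (2,1) [L1,L2,L3,L5] — begin 0,0,0
+L1 (α=3/4) → [327/2, 3/2, 129/4]
+L2 (α=0) → [327/2, 3/2, 129/4]
+L3 (α=3/5) → [957/5, 762/5, 513/10]
+L5 (α=1/2) → [606/5, 1007/10, 1493/20]
= [121, 101, 75]

query (0,1) [L1,L2,L3,L5] — begin 0,0,0
L1 α=1/4: [55, 57/4, 61/2]
L2 α=1: [168, 61, 123]
L3 α=1/2: [159, 233/2, 361/2]
L5 α=6/7: [1479/7, 407/2, 391/2]
= [211, 204, 196]


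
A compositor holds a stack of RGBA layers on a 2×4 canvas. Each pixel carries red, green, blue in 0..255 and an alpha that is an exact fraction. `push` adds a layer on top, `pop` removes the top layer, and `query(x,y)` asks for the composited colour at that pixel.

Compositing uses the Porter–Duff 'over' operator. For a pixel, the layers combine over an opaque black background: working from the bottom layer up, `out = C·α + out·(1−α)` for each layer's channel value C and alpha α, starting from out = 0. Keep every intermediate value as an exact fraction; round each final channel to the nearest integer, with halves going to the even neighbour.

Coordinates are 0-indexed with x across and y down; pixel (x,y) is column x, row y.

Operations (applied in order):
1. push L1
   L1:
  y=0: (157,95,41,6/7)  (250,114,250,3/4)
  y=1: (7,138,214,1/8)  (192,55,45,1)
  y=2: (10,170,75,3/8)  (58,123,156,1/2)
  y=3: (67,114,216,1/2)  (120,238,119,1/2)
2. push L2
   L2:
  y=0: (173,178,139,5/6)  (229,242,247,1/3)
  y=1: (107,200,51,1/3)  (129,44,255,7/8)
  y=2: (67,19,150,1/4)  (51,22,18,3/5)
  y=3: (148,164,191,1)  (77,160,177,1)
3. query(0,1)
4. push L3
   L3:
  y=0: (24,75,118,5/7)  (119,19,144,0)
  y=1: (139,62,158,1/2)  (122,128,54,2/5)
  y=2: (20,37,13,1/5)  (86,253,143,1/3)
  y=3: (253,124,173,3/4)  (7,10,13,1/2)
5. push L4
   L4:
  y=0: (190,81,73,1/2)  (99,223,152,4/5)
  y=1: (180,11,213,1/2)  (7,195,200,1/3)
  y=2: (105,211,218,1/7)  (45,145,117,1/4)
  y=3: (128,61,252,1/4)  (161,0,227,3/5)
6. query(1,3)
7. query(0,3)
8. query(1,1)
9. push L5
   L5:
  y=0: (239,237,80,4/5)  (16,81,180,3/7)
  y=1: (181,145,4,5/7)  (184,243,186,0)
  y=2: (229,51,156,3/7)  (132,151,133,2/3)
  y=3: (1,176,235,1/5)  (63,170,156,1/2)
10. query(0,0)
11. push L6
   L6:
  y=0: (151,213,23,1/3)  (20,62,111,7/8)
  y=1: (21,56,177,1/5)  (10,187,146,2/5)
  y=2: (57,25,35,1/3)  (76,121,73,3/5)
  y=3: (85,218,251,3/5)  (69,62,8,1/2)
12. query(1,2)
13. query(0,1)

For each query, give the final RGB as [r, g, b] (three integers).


(0,1) stack=L1,L2; from [0,0,0]:
+L1 (α=1/8) → [7/8, 69/4, 107/4]
+L2 (α=1/3) → [145/4, 469/6, 209/6]
= [36, 78, 35]

query (1,3) [L1,L2,L3,L4] — begin 0,0,0
after L1 α=1/2: [60, 119, 119/2]
after L2 α=1: [77, 160, 177]
after L3 α=1/2: [42, 85, 95]
after L4 α=3/5: [567/5, 34, 871/5]
= [113, 34, 174]

at x=0,y=3 over L1,L2,L3,L4:
L1 α=1/2: [67/2, 57, 108]
L2 α=1: [148, 164, 191]
L3 α=3/4: [907/4, 134, 355/2]
L4 α=1/4: [3233/16, 463/4, 1569/8]
= [202, 116, 196]

(1,1) stack=L1,L2,L3,L4; from [0,0,0]:
after L1 α=1: [192, 55, 45]
after L2 α=7/8: [1095/8, 363/8, 915/4]
after L3 α=2/5: [5237/40, 3137/40, 3177/20]
after L4 α=1/3: [5377/60, 7037/60, 5177/30]
→ [90, 117, 173]

query (0,0) [L1,L2,L3,L4,L5] — begin 0,0,0
+L1 (α=6/7) → [942/7, 570/7, 246/7]
+L2 (α=5/6) → [6997/42, 3400/21, 5111/42]
+L3 (α=5/7) → [9517/147, 14675/147, 17501/147]
+L4 (α=1/2) → [37447/294, 13291/147, 14116/147]
+L5 (α=4/5) → [318511/1470, 152647/735, 61156/735]
= [217, 208, 83]

(1,2) stack=L1,L2,L3,L4,L5,L6; from [0,0,0]:
L1 α=1/2: [29, 123/2, 78]
L2 α=3/5: [211/5, 189/5, 42]
L3 α=1/3: [284/5, 1643/15, 227/3]
L4 α=1/4: [1077/20, 592/5, 86]
L5 α=2/3: [2119/20, 2102/15, 352/3]
L6 α=3/5: [4399/50, 9649/75, 1361/15]
→ [88, 129, 91]

(0,1) stack=L1,L2,L3,L4,L5,L6; from [0,0,0]:
after L1 α=1/8: [7/8, 69/4, 107/4]
after L2 α=1/3: [145/4, 469/6, 209/6]
after L3 α=1/2: [701/8, 841/12, 1157/12]
after L4 α=1/2: [2141/16, 973/24, 3713/24]
after L5 α=5/7: [9381/56, 9673/84, 3953/84]
after L6 α=1/5: [1935/14, 10849/105, 1534/21]
= [138, 103, 73]


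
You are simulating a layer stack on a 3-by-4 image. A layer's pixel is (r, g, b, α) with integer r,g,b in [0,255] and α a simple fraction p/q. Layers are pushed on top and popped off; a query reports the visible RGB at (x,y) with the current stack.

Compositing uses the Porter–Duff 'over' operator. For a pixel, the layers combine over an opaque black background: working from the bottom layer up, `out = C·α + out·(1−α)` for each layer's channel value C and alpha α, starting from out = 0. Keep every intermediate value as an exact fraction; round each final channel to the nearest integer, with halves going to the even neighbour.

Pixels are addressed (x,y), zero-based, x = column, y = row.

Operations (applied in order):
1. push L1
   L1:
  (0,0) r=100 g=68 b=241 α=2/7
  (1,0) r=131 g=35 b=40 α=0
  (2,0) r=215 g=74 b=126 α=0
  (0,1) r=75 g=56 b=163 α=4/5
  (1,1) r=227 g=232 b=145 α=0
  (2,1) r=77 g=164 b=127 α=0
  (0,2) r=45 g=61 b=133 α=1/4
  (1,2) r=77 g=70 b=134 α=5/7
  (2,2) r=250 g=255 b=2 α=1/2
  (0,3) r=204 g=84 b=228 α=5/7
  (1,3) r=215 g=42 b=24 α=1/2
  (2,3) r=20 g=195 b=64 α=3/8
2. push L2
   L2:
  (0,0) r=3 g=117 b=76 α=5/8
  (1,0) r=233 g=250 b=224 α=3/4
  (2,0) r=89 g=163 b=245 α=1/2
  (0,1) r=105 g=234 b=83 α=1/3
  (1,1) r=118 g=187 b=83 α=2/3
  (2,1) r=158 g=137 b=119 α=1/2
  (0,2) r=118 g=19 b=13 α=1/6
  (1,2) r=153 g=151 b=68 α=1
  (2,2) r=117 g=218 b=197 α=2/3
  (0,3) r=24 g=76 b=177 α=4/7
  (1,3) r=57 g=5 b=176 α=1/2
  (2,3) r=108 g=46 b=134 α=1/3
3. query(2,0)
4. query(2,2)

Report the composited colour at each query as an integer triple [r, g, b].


at x=2,y=0 over L1,L2:
+L1 (α=0) → [0, 0, 0]
+L2 (α=1/2) → [89/2, 163/2, 245/2]
rounded: [44, 82, 122]

query (2,2) [L1,L2] — begin 0,0,0
after L1 α=1/2: [125, 255/2, 1]
after L2 α=2/3: [359/3, 1127/6, 395/3]
rounded: [120, 188, 132]


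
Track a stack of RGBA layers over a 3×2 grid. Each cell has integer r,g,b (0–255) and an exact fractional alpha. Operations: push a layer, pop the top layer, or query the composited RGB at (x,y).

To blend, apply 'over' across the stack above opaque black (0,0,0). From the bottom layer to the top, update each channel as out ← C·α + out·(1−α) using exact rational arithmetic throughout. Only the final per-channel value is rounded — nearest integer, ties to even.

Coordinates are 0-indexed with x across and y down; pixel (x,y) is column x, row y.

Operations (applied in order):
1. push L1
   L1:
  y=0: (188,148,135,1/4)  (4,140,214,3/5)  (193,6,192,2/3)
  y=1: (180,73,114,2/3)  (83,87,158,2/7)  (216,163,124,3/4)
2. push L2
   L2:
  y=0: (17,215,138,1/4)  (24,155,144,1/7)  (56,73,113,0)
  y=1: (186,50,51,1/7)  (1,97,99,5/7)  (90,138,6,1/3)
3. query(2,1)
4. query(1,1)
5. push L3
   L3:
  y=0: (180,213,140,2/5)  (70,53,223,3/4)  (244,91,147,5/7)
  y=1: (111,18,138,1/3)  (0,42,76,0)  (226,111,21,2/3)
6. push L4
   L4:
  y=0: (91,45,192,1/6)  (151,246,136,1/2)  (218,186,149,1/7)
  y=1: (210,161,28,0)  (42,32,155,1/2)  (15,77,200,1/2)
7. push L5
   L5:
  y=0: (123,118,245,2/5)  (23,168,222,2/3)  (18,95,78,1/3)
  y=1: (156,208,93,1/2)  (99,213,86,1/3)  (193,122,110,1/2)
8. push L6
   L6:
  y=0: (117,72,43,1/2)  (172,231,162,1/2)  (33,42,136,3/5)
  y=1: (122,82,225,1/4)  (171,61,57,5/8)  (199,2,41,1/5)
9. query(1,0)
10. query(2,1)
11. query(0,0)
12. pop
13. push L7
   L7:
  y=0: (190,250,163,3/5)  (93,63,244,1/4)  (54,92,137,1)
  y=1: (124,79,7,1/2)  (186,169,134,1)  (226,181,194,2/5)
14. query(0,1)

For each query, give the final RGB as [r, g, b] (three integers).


query (2,1) [L1,L2] — begin 0,0,0
+L1 (α=3/4) → [162, 489/4, 93]
+L2 (α=1/3) → [138, 255/2, 64]
→ [138, 128, 64]

at x=1,y=1 over L1,L2:
+L1 (α=2/7) → [166/7, 174/7, 316/7]
+L2 (α=5/7) → [367/49, 3743/49, 4097/49]
→ [7, 76, 84]

at x=1,y=0 over L1,L2,L3,L4,L5,L6:
L1 α=3/5: [12/5, 84, 642/5]
L2 α=1/7: [192/35, 659/7, 4572/35]
L3 α=3/4: [3771/70, 443/7, 27987/140]
L4 α=1/2: [14341/140, 2165/14, 47027/280]
L5 α=2/3: [6927/140, 6869/42, 171347/840]
L6 α=1/2: [31007/280, 16571/84, 307427/1680]
= [111, 197, 183]

query (2,1) [L1,L2,L3,L4,L5,L6] — begin 0,0,0
+L1 (α=3/4) → [162, 489/4, 93]
+L2 (α=1/3) → [138, 255/2, 64]
+L3 (α=2/3) → [590/3, 233/2, 106/3]
+L4 (α=1/2) → [635/6, 387/4, 353/3]
+L5 (α=1/2) → [1793/12, 875/8, 683/6]
+L6 (α=1/5) → [478/3, 879/10, 1489/15]
rounded: [159, 88, 99]

at x=0,y=0 over L1,L2,L3,L4,L5,L6:
L1 α=1/4: [47, 37, 135/4]
L2 α=1/4: [79/2, 163/2, 957/16]
L3 α=2/5: [957/10, 1341/10, 7351/80]
L4 α=1/6: [1139/12, 477/4, 10423/96]
L5 α=2/5: [2123/20, 475/4, 26103/160]
L6 α=1/2: [4463/40, 763/8, 32983/320]
= [112, 95, 103]

at x=0,y=1 over L1,L2,L3,L4,L5,L7:
+L1 (α=2/3) → [120, 146/3, 76]
+L2 (α=1/7) → [906/7, 342/7, 507/7]
+L3 (α=1/3) → [863/7, 270/7, 660/7]
+L4 (α=0) → [863/7, 270/7, 660/7]
+L5 (α=1/2) → [1955/14, 863/7, 1311/14]
+L7 (α=1/2) → [3691/28, 708/7, 1409/28]
= [132, 101, 50]


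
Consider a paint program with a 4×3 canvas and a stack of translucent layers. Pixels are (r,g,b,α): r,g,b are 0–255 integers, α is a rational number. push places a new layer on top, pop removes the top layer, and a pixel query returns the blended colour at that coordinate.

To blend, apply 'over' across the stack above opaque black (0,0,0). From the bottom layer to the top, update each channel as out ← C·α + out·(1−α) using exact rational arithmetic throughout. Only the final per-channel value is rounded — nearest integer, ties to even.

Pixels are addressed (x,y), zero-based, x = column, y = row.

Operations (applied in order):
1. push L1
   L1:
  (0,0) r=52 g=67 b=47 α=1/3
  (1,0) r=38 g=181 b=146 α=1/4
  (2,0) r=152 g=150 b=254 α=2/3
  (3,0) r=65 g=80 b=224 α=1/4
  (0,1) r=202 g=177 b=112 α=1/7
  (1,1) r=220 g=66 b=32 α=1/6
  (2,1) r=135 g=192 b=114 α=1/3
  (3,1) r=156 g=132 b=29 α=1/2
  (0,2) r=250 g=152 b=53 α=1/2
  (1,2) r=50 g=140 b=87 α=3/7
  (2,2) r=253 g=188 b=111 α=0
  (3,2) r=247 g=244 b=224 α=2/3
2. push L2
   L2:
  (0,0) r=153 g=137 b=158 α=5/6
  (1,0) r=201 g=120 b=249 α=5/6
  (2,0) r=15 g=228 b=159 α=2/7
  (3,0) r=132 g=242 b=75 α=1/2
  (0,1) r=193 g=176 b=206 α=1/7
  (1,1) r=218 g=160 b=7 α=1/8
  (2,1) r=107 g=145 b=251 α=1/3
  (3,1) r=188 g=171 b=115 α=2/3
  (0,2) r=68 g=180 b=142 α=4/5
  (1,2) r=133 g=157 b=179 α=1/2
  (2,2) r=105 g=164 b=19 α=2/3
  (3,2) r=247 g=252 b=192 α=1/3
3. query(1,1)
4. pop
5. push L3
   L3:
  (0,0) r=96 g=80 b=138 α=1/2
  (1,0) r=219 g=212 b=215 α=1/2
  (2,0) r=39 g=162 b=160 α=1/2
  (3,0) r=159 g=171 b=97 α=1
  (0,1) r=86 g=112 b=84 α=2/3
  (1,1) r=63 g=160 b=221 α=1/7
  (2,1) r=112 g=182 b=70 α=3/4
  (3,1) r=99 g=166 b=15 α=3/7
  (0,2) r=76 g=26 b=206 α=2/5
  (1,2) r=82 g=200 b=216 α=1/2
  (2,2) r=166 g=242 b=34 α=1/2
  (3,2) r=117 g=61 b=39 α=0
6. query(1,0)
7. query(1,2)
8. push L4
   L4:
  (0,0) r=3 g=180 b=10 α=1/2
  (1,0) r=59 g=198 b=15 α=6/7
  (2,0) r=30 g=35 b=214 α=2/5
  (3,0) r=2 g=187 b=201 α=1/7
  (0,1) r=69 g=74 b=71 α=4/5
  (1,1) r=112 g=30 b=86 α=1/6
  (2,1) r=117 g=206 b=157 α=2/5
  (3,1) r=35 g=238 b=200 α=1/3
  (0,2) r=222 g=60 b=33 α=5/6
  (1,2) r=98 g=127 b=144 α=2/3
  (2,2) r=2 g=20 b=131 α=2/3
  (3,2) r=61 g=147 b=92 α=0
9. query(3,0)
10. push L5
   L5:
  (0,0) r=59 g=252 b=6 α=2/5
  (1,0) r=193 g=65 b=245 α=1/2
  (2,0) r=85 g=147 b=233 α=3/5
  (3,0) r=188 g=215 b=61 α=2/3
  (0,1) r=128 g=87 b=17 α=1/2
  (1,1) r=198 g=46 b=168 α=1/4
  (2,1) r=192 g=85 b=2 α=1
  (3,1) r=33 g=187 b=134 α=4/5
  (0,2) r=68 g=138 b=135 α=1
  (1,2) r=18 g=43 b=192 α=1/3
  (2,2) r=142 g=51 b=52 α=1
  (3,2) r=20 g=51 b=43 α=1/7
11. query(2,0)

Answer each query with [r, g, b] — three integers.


(1,1) stack=L1,L2; from [0,0,0]:
+L1 (α=1/6) → [110/3, 11, 16/3]
+L2 (α=1/8) → [178/3, 237/8, 133/24]
→ [59, 30, 6]

query (1,0) [L1,L3] — begin 0,0,0
L1 α=1/4: [19/2, 181/4, 73/2]
L3 α=1/2: [457/4, 1029/8, 503/4]
→ [114, 129, 126]

(1,2) stack=L1,L3; from [0,0,0]:
+L1 (α=3/7) → [150/7, 60, 261/7]
+L3 (α=1/2) → [362/7, 130, 1773/14]
= [52, 130, 127]

(3,0) stack=L1,L3,L4; from [0,0,0]:
after L1 α=1/4: [65/4, 20, 56]
after L3 α=1: [159, 171, 97]
after L4 α=1/7: [956/7, 1213/7, 783/7]
rounded: [137, 173, 112]

at x=2,y=0 over L1,L3,L4,L5:
L1 α=2/3: [304/3, 100, 508/3]
L3 α=1/2: [421/6, 131, 494/3]
L4 α=2/5: [541/10, 463/5, 922/5]
L5 α=3/5: [1816/25, 3131/25, 5339/25]
rounded: [73, 125, 214]


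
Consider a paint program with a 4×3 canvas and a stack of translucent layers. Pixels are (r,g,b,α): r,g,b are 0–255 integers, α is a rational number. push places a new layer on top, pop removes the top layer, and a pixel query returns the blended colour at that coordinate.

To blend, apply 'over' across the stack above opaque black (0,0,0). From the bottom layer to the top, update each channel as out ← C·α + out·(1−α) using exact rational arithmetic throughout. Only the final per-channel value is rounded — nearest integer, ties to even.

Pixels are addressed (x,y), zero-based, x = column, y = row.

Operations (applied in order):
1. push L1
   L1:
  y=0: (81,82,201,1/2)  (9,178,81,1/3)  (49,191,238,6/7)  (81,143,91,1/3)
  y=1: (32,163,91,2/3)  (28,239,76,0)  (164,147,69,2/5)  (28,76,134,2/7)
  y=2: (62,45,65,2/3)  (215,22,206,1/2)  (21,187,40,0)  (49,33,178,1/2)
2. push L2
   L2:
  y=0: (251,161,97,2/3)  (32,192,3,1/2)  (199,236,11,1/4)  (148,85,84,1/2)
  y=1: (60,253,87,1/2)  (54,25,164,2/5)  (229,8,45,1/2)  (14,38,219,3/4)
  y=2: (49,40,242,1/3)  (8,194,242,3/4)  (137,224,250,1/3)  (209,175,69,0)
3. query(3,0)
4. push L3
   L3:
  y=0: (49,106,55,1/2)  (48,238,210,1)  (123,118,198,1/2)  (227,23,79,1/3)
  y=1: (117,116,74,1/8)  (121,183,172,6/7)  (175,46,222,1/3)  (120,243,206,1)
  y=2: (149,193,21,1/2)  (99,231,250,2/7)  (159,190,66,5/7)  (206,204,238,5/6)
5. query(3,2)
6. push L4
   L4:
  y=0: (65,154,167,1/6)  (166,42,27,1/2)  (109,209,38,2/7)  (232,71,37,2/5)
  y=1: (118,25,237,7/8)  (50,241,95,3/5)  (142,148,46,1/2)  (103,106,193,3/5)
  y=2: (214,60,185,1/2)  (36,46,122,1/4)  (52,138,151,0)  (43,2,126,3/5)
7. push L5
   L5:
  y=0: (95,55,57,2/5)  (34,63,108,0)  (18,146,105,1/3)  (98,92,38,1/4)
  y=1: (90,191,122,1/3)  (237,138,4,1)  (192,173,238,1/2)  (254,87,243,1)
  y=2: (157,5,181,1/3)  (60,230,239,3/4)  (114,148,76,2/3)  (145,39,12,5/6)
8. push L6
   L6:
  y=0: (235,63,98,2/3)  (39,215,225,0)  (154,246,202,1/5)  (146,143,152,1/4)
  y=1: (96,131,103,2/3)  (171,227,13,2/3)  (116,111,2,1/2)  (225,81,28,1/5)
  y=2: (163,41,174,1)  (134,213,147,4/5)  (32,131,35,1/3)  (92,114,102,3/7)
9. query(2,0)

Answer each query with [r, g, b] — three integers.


query (3,0) [L1,L2] — begin 0,0,0
L1 α=1/3: [27, 143/3, 91/3]
L2 α=1/2: [175/2, 199/3, 343/6]
= [88, 66, 57]

at x=3,y=2 over L1,L2,L3:
L1 α=1/2: [49/2, 33/2, 89]
L2 α=0: [49/2, 33/2, 89]
L3 α=5/6: [703/4, 691/4, 1279/6]
rounded: [176, 173, 213]

(2,0) stack=L1,L2,L3,L4,L5,L6; from [0,0,0]:
after L1 α=6/7: [42, 1146/7, 204]
after L2 α=1/4: [325/4, 2545/14, 623/4]
after L3 α=1/2: [817/8, 4197/28, 1415/8]
after L4 α=2/7: [5829/56, 32689/196, 7683/56]
after L5 α=1/3: [2111/28, 46997/294, 3541/28]
after L6 α=1/5: [3189/35, 130156/735, 991/7]
= [91, 177, 142]


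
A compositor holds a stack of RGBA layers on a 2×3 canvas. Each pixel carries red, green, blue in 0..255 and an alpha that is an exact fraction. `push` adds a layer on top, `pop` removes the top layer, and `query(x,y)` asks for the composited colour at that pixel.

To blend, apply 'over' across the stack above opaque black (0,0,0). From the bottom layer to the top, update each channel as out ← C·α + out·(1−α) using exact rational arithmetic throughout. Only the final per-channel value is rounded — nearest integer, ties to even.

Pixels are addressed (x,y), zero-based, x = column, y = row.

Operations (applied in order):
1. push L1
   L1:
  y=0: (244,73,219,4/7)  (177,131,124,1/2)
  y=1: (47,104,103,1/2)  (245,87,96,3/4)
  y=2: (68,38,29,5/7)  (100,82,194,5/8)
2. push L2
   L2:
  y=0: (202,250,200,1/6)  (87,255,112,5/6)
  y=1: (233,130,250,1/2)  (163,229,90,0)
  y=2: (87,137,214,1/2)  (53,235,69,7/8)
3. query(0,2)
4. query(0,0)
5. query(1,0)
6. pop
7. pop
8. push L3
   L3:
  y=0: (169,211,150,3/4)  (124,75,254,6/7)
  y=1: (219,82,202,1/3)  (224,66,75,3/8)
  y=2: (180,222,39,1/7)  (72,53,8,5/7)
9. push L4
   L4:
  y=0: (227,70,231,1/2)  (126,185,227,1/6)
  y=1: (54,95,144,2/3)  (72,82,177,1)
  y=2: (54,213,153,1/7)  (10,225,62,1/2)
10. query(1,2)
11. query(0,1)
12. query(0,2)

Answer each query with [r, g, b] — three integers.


query (0,2) [L1,L2] — begin 0,0,0
after L1 α=5/7: [340/7, 190/7, 145/7]
after L2 α=1/2: [949/14, 1149/14, 1643/14]
→ [68, 82, 117]

query (0,0) [L1,L2] — begin 0,0,0
+L1 (α=4/7) → [976/7, 292/7, 876/7]
+L2 (α=1/6) → [1049/7, 535/7, 2890/21]
→ [150, 76, 138]

(1,0) stack=L1,L2; from [0,0,0]:
+L1 (α=1/2) → [177/2, 131/2, 62]
+L2 (α=5/6) → [349/4, 2681/12, 311/3]
rounded: [87, 223, 104]

(1,2) stack=L3,L4; from [0,0,0]:
+L3 (α=5/7) → [360/7, 265/7, 40/7]
+L4 (α=1/2) → [215/7, 920/7, 237/7]
→ [31, 131, 34]

at x=0,y=1 over L3,L4:
L3 α=1/3: [73, 82/3, 202/3]
L4 α=2/3: [181/3, 652/9, 1066/9]
rounded: [60, 72, 118]

(0,2) stack=L3,L4; from [0,0,0]:
after L3 α=1/7: [180/7, 222/7, 39/7]
after L4 α=1/7: [1458/49, 2823/49, 1305/49]
= [30, 58, 27]


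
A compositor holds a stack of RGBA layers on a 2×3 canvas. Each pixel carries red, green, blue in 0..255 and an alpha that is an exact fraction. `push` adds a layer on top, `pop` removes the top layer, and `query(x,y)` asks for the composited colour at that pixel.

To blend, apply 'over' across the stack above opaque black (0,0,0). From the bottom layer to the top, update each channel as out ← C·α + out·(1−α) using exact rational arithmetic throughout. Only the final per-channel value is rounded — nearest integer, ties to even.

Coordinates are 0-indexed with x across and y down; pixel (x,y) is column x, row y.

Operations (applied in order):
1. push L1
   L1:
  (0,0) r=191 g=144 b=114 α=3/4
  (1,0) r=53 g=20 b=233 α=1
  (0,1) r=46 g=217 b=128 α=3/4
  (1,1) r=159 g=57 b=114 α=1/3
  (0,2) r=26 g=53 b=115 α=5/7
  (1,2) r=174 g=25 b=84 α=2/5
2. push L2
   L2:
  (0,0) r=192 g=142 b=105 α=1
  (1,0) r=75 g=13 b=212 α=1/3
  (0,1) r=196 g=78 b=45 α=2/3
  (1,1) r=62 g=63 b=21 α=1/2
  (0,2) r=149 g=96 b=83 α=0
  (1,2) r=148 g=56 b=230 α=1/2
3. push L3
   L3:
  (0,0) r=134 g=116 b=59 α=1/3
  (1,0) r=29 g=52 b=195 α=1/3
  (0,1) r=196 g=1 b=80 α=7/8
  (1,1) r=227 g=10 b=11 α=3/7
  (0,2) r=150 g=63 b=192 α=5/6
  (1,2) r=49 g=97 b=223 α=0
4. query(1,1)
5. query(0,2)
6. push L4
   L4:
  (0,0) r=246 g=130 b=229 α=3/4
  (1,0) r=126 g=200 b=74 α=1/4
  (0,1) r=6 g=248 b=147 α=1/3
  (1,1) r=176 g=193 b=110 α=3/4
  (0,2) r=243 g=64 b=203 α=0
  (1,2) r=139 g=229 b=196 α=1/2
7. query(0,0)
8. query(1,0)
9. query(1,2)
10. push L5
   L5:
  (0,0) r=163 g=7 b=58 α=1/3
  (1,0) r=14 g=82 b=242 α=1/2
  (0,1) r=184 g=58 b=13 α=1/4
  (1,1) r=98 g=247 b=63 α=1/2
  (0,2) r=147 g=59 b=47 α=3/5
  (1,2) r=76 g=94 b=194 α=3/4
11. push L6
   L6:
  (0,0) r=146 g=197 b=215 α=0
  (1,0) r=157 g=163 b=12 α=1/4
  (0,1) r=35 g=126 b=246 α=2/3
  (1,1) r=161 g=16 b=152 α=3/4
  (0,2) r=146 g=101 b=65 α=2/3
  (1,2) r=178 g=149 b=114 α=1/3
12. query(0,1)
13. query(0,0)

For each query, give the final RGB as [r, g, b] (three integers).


query (1,1) [L1,L2,L3] — begin 0,0,0
L1 α=1/3: [53, 19, 38]
L2 α=1/2: [115/2, 41, 59/2]
L3 α=3/7: [911/7, 194/7, 151/7]
rounded: [130, 28, 22]

at x=0,y=2 over L1,L2,L3:
after L1 α=5/7: [130/7, 265/7, 575/7]
after L2 α=0: [130/7, 265/7, 575/7]
after L3 α=5/6: [2690/21, 1235/21, 7295/42]
→ [128, 59, 174]

at x=0,y=0 over L1,L2,L3,L4:
+L1 (α=3/4) → [573/4, 108, 171/2]
+L2 (α=1) → [192, 142, 105]
+L3 (α=1/3) → [518/3, 400/3, 269/3]
+L4 (α=3/4) → [683/3, 785/6, 1165/6]
→ [228, 131, 194]

(1,0) stack=L1,L2,L3,L4; from [0,0,0]:
+L1 (α=1) → [53, 20, 233]
+L2 (α=1/3) → [181/3, 53/3, 226]
+L3 (α=1/3) → [449/9, 262/9, 647/3]
+L4 (α=1/4) → [827/12, 431/6, 721/4]
rounded: [69, 72, 180]

at x=1,y=2 over L1,L2,L3,L4:
L1 α=2/5: [348/5, 10, 168/5]
L2 α=1/2: [544/5, 33, 659/5]
L3 α=0: [544/5, 33, 659/5]
L4 α=1/2: [1239/10, 131, 1639/10]
rounded: [124, 131, 164]

query (0,1) [L1,L2,L3,L4,L5,L6] — begin 0,0,0
+L1 (α=3/4) → [69/2, 651/4, 96]
+L2 (α=2/3) → [853/6, 425/4, 62]
+L3 (α=7/8) → [9085/48, 453/32, 311/4]
+L4 (α=1/3) → [9229/72, 4421/48, 605/6]
+L5 (α=1/4) → [13645/96, 5349/64, 631/8]
+L6 (α=2/3) → [20365/288, 7159/64, 4567/24]
→ [71, 112, 190]

(0,0) stack=L1,L2,L3,L4,L5,L6; from [0,0,0]:
after L1 α=3/4: [573/4, 108, 171/2]
after L2 α=1: [192, 142, 105]
after L3 α=1/3: [518/3, 400/3, 269/3]
after L4 α=3/4: [683/3, 785/6, 1165/6]
after L5 α=1/3: [1855/9, 806/9, 1339/9]
after L6 α=0: [1855/9, 806/9, 1339/9]
rounded: [206, 90, 149]
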